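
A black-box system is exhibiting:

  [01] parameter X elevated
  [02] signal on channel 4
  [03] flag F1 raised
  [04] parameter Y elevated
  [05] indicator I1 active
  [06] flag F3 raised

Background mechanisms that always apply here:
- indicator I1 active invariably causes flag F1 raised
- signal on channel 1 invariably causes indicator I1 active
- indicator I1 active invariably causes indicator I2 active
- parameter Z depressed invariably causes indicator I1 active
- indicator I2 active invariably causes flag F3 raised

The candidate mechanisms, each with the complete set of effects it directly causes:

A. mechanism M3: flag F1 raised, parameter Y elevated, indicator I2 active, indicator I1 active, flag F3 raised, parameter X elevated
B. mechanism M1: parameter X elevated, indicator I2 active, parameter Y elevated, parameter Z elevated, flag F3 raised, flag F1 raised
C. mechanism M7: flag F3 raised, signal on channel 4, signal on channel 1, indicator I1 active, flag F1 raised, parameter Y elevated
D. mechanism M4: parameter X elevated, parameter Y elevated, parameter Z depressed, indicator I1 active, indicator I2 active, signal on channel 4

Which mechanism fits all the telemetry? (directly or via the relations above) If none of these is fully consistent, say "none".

Checking each candidate against the observations:
(A) mechanism M3 — parameter X elevated match; signal on channel 4 miss; flag F1 raised match; parameter Y elevated match; indicator I1 active match; flag F3 raised match
(B) mechanism M1 — parameter X elevated match; signal on channel 4 miss; flag F1 raised match; parameter Y elevated match; indicator I1 active miss; flag F3 raised match
(C) mechanism M7 — does not account for parameter X elevated
(D) mechanism M4 — accounts for every observation (flag F1 raised by indicator I1 active → flag F1 raised)
(D) alone accounts for all the evidence.

D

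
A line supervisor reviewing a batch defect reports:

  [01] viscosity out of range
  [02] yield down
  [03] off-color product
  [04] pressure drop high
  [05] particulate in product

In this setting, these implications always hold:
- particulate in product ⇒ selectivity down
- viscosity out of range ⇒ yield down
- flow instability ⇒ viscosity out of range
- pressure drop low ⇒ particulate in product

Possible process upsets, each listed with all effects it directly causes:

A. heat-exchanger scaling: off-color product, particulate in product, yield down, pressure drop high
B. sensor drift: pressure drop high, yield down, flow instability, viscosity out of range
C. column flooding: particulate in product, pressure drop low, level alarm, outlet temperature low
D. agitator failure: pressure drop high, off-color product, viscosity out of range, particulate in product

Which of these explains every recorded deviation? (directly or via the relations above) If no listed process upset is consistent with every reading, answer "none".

D

Testing each hypothesis:
(A) heat-exchanger scaling — viscosity out of range ✗; yield down ✓; off-color product ✓; pressure drop high ✓; particulate in product ✓
(B) sensor drift — does not account for off-color product, particulate in product
(C) column flooding — viscosity out of range ✗; yield down ✗; off-color product ✗; pressure drop high ✗; particulate in product ✓
(D) agitator failure — accounts for every observation (yield down through viscosity out of range → yield down)
(D) alone accounts for all the evidence.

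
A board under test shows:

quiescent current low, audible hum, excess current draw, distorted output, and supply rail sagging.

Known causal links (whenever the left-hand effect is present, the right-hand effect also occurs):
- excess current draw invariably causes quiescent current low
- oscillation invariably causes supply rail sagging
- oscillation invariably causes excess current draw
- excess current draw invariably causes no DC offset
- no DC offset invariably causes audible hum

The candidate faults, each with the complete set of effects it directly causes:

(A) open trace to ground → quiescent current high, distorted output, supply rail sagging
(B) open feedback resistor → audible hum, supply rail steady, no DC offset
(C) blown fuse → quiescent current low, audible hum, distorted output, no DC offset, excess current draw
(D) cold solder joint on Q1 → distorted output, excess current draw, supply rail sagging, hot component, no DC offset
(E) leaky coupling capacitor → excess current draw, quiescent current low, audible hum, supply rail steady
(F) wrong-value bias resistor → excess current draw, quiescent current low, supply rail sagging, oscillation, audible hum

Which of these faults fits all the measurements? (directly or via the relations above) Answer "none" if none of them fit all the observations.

For each candidate, compare predicted effects to what was observed:
(A) open trace to ground — quiescent current low -; audible hum -; excess current draw -; distorted output +; supply rail sagging +
(B) open feedback resistor — fails on quiescent current low, excess current draw, distorted output, supply rail sagging (predicts supply rail steady, not supply rail sagging)
(C) blown fuse — quiescent current low +; audible hum +; excess current draw +; distorted output +; supply rail sagging -
(D) cold solder joint on Q1 — accounts for every observation (quiescent current low via excess current draw → quiescent current low)
(E) leaky coupling capacitor — quiescent current low +; audible hum +; excess current draw +; distorted output -; supply rail sagging -
(F) wrong-value bias resistor — quiescent current low +; audible hum +; excess current draw +; distorted output -; supply rail sagging +
(D) alone accounts for all the evidence.

D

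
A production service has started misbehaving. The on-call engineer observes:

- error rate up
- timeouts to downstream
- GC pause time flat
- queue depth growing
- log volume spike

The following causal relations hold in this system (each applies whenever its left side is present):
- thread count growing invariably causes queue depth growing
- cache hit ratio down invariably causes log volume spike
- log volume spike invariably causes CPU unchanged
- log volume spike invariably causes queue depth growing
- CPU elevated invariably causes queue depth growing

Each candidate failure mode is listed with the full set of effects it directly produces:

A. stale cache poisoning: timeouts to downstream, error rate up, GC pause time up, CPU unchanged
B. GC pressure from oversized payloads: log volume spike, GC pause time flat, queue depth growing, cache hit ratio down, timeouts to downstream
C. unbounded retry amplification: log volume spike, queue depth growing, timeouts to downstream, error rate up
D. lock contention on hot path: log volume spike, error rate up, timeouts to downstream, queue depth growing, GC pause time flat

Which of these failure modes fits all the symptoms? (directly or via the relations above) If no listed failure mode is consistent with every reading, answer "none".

Checking each candidate against the observations:
(A) stale cache poisoning — fails on GC pause time flat, queue depth growing, log volume spike (predicts GC pause time up, not GC pause time flat)
(B) GC pressure from oversized payloads — does not account for error rate up
(C) unbounded retry amplification — does not account for GC pause time flat
(D) lock contention on hot path — error rate up yes; timeouts to downstream yes; GC pause time flat yes; queue depth growing yes; log volume spike yes
Only (D) is consistent with every observation.

D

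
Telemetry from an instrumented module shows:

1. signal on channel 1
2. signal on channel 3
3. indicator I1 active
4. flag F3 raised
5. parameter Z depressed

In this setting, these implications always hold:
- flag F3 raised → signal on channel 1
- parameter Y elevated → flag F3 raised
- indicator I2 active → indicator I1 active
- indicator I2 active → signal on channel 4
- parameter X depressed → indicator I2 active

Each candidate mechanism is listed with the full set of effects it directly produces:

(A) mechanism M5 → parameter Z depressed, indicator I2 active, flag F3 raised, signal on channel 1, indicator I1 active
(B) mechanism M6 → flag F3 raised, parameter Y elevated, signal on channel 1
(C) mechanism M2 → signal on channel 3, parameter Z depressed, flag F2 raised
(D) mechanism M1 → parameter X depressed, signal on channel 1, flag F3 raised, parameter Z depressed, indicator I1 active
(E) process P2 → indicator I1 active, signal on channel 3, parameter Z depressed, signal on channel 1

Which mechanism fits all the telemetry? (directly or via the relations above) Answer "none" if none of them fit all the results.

none

Checking each candidate against the observations:
(A) mechanism M5 — does not account for signal on channel 3
(B) mechanism M6 — signal on channel 1 yes; signal on channel 3 NO; indicator I1 active NO; flag F3 raised yes; parameter Z depressed NO
(C) mechanism M2 — does not account for signal on channel 1, indicator I1 active, flag F3 raised
(D) mechanism M1 — signal on channel 1 yes; signal on channel 3 NO; indicator I1 active yes; flag F3 raised yes; parameter Z depressed yes
(E) process P2 — does not account for flag F3 raised
Every candidate fails on at least one observation.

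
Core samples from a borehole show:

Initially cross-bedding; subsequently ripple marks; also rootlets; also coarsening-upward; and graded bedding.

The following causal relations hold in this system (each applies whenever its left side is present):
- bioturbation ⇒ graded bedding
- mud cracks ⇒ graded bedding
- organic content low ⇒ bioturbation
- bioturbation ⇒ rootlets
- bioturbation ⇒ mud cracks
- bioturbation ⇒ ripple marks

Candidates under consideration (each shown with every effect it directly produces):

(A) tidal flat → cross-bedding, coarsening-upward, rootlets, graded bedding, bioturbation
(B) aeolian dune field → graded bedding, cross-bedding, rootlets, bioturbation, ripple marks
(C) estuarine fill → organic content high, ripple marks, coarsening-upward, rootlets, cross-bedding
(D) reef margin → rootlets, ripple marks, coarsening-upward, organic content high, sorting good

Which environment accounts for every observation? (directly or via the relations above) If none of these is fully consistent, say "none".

A

For each candidate, compare predicted effects to what was observed:
(A) tidal flat — cross-bedding match; ripple marks match (via bioturbation → ripple marks); rootlets match; coarsening-upward match; graded bedding match
(B) aeolian dune field — cross-bedding match; ripple marks match; rootlets match; coarsening-upward miss; graded bedding match
(C) estuarine fill — cross-bedding match; ripple marks match; rootlets match; coarsening-upward match; graded bedding miss
(D) reef margin — cross-bedding miss; ripple marks match; rootlets match; coarsening-upward match; graded bedding miss
(A) alone accounts for all the evidence.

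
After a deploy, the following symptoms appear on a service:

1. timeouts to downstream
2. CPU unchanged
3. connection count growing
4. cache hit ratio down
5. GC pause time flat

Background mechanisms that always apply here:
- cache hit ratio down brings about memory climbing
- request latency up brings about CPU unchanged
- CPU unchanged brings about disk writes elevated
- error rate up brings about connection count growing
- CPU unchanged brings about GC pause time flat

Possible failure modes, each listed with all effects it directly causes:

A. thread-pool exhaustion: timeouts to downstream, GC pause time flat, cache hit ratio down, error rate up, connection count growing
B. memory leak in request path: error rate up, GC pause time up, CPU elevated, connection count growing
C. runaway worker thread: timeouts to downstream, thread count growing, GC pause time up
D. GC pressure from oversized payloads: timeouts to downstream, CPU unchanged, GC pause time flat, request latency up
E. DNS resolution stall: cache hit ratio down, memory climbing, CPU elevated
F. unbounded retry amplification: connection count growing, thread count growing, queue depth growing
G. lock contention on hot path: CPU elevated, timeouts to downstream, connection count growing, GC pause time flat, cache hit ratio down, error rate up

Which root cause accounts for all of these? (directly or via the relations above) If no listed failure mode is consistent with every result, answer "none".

none

Per-candidate check:
(A) thread-pool exhaustion — does not account for CPU unchanged
(B) memory leak in request path — fails on timeouts to downstream, CPU unchanged, cache hit ratio down, GC pause time flat (predicts CPU elevated, not CPU unchanged; predicts GC pause time up, not GC pause time flat)
(C) runaway worker thread — timeouts to downstream match; CPU unchanged miss; connection count growing miss; cache hit ratio down miss; GC pause time flat miss
(D) GC pressure from oversized payloads — timeouts to downstream match; CPU unchanged match; connection count growing miss; cache hit ratio down miss; GC pause time flat match
(E) DNS resolution stall — timeouts to downstream miss; CPU unchanged miss; connection count growing miss; cache hit ratio down match; GC pause time flat miss
(F) unbounded retry amplification — timeouts to downstream miss; CPU unchanged miss; connection count growing match; cache hit ratio down miss; GC pause time flat miss
(G) lock contention on hot path — fails on CPU unchanged (predicts CPU elevated, not CPU unchanged)
Every candidate fails on at least one observation.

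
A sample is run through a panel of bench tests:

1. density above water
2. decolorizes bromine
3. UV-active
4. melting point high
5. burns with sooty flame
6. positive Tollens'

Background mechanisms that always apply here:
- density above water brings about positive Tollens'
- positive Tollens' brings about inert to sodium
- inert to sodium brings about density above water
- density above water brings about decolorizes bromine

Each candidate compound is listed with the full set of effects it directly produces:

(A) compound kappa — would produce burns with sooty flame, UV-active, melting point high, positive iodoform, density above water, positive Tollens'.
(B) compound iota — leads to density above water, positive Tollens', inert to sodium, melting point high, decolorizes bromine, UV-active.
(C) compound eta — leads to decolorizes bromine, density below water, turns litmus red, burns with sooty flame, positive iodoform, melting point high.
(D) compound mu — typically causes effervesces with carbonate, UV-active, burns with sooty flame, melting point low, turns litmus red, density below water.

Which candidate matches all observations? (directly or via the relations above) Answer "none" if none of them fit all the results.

A

For each candidate, compare predicted effects to what was observed:
(A) compound kappa — accounts for every observation (decolorizes bromine by density above water → decolorizes bromine)
(B) compound iota — density above water match; decolorizes bromine match; UV-active match; melting point high match; burns with sooty flame miss; positive Tollens' match
(C) compound eta — density above water miss; decolorizes bromine match; UV-active miss; melting point high match; burns with sooty flame match; positive Tollens' miss
(D) compound mu — fails on density above water, decolorizes bromine, melting point high, positive Tollens' (predicts density below water, not density above water; predicts melting point low, not melting point high)
(A) alone accounts for all the evidence.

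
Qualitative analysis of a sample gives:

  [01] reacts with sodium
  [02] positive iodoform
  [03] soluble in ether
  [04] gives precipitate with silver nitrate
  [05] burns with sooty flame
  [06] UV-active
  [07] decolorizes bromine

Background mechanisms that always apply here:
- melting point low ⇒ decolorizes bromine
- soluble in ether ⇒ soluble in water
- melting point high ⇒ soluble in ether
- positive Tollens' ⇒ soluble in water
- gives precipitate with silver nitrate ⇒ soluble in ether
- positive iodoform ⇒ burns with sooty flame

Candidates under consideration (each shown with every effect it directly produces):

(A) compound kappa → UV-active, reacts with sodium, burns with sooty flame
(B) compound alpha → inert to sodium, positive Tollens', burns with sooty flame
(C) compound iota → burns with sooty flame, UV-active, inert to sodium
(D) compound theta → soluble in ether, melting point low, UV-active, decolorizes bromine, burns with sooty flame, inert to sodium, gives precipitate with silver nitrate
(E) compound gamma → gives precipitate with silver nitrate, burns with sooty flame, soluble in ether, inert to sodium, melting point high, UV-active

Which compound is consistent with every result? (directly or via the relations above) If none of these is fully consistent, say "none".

Testing each hypothesis:
(A) compound kappa — reacts with sodium yes; positive iodoform NO; soluble in ether NO; gives precipitate with silver nitrate NO; burns with sooty flame yes; UV-active yes; decolorizes bromine NO
(B) compound alpha — fails on reacts with sodium, positive iodoform, soluble in ether, gives precipitate with silver nitrate, UV-active, decolorizes bromine (predicts inert to sodium, not reacts with sodium)
(C) compound iota — reacts with sodium NO; positive iodoform NO; soluble in ether NO; gives precipitate with silver nitrate NO; burns with sooty flame yes; UV-active yes; decolorizes bromine NO
(D) compound theta — reacts with sodium NO; positive iodoform NO; soluble in ether yes; gives precipitate with silver nitrate yes; burns with sooty flame yes; UV-active yes; decolorizes bromine yes
(E) compound gamma — reacts with sodium NO; positive iodoform NO; soluble in ether yes; gives precipitate with silver nitrate yes; burns with sooty flame yes; UV-active yes; decolorizes bromine NO
No candidate is consistent with all observations.

none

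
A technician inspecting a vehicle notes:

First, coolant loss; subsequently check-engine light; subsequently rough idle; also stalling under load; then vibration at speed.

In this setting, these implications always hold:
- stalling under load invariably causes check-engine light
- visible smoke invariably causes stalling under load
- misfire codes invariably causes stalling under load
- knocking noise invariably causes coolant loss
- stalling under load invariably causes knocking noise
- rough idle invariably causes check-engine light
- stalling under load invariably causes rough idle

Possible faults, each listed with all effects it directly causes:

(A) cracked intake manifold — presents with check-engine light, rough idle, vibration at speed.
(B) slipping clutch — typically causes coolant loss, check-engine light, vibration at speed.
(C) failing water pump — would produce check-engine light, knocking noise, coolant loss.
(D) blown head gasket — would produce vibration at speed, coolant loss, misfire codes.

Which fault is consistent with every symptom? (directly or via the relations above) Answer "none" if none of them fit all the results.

D

Per-candidate check:
(A) cracked intake manifold — coolant loss -; check-engine light +; rough idle +; stalling under load -; vibration at speed +
(B) slipping clutch — coolant loss +; check-engine light +; rough idle -; stalling under load -; vibration at speed +
(C) failing water pump — coolant loss +; check-engine light +; rough idle -; stalling under load -; vibration at speed -
(D) blown head gasket — coolant loss +; check-engine light + (by misfire codes → stalling under load → check-engine light); rough idle + (by misfire codes → stalling under load → rough idle); stalling under load + (by misfire codes → stalling under load); vibration at speed +
(D) alone accounts for all the evidence.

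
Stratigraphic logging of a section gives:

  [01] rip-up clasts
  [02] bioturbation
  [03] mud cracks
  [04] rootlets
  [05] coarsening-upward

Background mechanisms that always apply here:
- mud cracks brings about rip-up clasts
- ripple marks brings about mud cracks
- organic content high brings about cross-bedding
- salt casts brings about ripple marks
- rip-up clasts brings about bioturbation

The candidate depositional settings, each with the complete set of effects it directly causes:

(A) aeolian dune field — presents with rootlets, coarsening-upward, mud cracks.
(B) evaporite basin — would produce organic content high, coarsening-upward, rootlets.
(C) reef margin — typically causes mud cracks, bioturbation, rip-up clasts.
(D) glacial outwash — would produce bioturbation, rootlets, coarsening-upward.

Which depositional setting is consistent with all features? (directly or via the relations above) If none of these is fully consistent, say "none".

A

Checking each candidate against the observations:
(A) aeolian dune field — accounts for every observation (rip-up clasts via mud cracks → rip-up clasts)
(B) evaporite basin — does not account for rip-up clasts, bioturbation, mud cracks
(C) reef margin — rip-up clasts match; bioturbation match; mud cracks match; rootlets miss; coarsening-upward miss
(D) glacial outwash — rip-up clasts miss; bioturbation match; mud cracks miss; rootlets match; coarsening-upward match
(A) alone accounts for all the evidence.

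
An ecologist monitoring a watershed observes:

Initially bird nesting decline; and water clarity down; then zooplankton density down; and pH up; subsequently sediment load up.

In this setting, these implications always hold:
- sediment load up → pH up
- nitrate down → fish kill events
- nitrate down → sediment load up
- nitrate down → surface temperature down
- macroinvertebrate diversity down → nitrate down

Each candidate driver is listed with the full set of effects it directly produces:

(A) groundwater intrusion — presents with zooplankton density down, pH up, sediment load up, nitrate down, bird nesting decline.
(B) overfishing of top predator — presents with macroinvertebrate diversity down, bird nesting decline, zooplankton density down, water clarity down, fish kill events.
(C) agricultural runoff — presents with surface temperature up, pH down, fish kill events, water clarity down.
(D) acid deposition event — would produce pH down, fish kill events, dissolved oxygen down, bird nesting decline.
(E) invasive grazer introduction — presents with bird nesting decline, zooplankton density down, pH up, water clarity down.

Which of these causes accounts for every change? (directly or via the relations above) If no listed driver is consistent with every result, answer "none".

Per-candidate check:
(A) groundwater intrusion — does not account for water clarity down
(B) overfishing of top predator — bird nesting decline match; water clarity down match; zooplankton density down match; pH up match (via macroinvertebrate diversity down → nitrate down → sediment load up → pH up); sediment load up match (via macroinvertebrate diversity down → nitrate down → sediment load up)
(C) agricultural runoff — bird nesting decline miss; water clarity down match; zooplankton density down miss; pH up miss; sediment load up miss
(D) acid deposition event — fails on water clarity down, zooplankton density down, pH up, sediment load up (predicts pH down, not pH up)
(E) invasive grazer introduction — does not account for sediment load up
(B) alone accounts for all the evidence.

B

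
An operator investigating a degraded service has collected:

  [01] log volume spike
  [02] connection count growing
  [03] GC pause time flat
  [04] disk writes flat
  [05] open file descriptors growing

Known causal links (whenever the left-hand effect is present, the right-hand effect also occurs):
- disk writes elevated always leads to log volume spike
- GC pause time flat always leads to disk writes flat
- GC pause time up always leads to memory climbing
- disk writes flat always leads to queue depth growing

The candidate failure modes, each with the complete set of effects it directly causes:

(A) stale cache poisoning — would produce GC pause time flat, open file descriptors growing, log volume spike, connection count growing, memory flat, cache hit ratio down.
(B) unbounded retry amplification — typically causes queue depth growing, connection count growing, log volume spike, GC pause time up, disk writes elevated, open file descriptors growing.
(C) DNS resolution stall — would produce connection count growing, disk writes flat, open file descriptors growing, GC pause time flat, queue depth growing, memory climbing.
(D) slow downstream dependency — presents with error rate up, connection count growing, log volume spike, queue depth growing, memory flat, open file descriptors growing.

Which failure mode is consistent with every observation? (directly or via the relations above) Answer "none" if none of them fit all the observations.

Testing each hypothesis:
(A) stale cache poisoning — accounts for every observation (disk writes flat through GC pause time flat → disk writes flat)
(B) unbounded retry amplification — log volume spike yes; connection count growing yes; GC pause time flat NO; disk writes flat NO; open file descriptors growing yes
(C) DNS resolution stall — does not account for log volume spike
(D) slow downstream dependency — does not account for GC pause time flat, disk writes flat
(A) is the only candidate with no mismatches.

A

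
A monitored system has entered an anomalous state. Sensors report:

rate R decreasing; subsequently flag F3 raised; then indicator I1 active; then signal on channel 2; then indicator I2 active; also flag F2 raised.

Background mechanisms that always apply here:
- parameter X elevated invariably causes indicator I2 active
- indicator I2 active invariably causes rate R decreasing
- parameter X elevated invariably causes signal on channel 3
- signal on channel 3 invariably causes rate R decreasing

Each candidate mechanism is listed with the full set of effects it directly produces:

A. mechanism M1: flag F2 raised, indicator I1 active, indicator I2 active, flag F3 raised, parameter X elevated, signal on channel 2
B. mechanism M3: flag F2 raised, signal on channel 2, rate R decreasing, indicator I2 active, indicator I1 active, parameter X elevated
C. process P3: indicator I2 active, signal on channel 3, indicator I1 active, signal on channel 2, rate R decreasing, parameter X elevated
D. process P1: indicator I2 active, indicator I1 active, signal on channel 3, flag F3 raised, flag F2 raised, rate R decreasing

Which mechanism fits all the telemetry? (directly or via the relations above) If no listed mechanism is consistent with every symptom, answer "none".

A

For each candidate, compare predicted effects to what was observed:
(A) mechanism M1 — accounts for every observation (rate R decreasing via indicator I2 active → rate R decreasing)
(B) mechanism M3 — rate R decreasing yes; flag F3 raised NO; indicator I1 active yes; signal on channel 2 yes; indicator I2 active yes; flag F2 raised yes
(C) process P3 — rate R decreasing yes; flag F3 raised NO; indicator I1 active yes; signal on channel 2 yes; indicator I2 active yes; flag F2 raised NO
(D) process P1 — rate R decreasing yes; flag F3 raised yes; indicator I1 active yes; signal on channel 2 NO; indicator I2 active yes; flag F2 raised yes
Only (A) is consistent with every observation.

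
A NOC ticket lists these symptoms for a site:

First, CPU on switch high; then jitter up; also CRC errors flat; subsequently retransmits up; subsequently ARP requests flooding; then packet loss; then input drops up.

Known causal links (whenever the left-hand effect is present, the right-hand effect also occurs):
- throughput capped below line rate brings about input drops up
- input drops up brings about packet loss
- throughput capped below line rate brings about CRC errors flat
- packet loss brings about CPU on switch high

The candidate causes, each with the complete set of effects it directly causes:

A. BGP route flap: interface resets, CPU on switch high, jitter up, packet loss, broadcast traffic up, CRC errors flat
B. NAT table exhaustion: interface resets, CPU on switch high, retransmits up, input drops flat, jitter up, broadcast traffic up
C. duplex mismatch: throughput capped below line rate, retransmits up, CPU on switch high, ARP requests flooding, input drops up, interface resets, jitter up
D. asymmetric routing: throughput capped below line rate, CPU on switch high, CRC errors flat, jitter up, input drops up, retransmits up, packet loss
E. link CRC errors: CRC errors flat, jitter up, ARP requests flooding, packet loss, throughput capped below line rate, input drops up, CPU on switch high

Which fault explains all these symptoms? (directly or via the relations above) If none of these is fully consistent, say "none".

C

Checking each candidate against the observations:
(A) BGP route flap — does not account for retransmits up, ARP requests flooding, input drops up
(B) NAT table exhaustion — CPU on switch high match; jitter up match; CRC errors flat miss; retransmits up match; ARP requests flooding miss; packet loss miss; input drops up miss
(C) duplex mismatch — CPU on switch high match; jitter up match; CRC errors flat match (by throughput capped below line rate → CRC errors flat); retransmits up match; ARP requests flooding match; packet loss match (by input drops up → packet loss); input drops up match
(D) asymmetric routing — CPU on switch high match; jitter up match; CRC errors flat match; retransmits up match; ARP requests flooding miss; packet loss match; input drops up match
(E) link CRC errors — CPU on switch high match; jitter up match; CRC errors flat match; retransmits up miss; ARP requests flooding match; packet loss match; input drops up match
(C) alone accounts for all the evidence.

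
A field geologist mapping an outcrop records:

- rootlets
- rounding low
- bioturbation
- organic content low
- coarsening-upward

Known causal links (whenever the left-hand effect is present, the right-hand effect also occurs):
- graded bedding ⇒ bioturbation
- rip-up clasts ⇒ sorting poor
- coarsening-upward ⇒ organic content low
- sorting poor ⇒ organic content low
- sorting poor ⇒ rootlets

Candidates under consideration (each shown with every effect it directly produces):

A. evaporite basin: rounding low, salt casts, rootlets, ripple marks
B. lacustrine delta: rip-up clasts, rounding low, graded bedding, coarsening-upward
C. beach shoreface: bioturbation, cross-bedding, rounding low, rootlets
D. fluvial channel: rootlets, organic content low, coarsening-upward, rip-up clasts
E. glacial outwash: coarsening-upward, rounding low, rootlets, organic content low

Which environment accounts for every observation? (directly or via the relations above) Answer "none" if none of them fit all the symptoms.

Testing each hypothesis:
(A) evaporite basin — rootlets ✓; rounding low ✓; bioturbation ✗; organic content low ✗; coarsening-upward ✗
(B) lacustrine delta — rootlets ✓ (by rip-up clasts → sorting poor → rootlets); rounding low ✓; bioturbation ✓ (by graded bedding → bioturbation); organic content low ✓ (by coarsening-upward → organic content low); coarsening-upward ✓
(C) beach shoreface — does not account for organic content low, coarsening-upward
(D) fluvial channel — does not account for rounding low, bioturbation
(E) glacial outwash — rootlets ✓; rounding low ✓; bioturbation ✗; organic content low ✓; coarsening-upward ✓
(B) is the only candidate with no mismatches.

B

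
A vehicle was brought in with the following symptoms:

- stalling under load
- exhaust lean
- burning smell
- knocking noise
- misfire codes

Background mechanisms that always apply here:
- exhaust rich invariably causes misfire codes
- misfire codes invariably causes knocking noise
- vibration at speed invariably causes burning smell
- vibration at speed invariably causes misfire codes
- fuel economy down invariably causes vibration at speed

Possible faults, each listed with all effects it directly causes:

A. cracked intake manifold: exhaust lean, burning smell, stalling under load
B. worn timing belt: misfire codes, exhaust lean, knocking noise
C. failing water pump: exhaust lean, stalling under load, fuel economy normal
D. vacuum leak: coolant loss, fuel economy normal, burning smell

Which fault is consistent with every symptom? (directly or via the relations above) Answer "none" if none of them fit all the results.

none

Testing each hypothesis:
(A) cracked intake manifold — does not account for knocking noise, misfire codes
(B) worn timing belt — stalling under load ✗; exhaust lean ✓; burning smell ✗; knocking noise ✓; misfire codes ✓
(C) failing water pump — does not account for burning smell, knocking noise, misfire codes
(D) vacuum leak — does not account for stalling under load, exhaust lean, knocking noise, misfire codes
Every candidate fails on at least one observation.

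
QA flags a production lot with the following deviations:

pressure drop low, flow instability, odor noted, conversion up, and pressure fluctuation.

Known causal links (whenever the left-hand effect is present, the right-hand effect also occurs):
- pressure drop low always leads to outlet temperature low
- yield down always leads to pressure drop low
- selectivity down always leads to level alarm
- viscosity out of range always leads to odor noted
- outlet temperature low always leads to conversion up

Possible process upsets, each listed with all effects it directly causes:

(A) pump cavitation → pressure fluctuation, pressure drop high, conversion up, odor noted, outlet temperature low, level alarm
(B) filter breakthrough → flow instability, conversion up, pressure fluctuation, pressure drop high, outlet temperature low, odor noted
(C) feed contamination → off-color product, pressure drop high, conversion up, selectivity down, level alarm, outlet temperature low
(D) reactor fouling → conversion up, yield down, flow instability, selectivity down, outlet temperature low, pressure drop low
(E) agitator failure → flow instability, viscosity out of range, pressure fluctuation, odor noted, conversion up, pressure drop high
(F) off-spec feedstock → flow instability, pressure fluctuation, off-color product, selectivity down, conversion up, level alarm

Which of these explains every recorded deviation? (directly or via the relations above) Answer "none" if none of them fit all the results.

Testing each hypothesis:
(A) pump cavitation — pressure drop low -; flow instability -; odor noted +; conversion up +; pressure fluctuation +
(B) filter breakthrough — fails on pressure drop low (predicts pressure drop high, not pressure drop low)
(C) feed contamination — fails on pressure drop low, flow instability, odor noted, pressure fluctuation (predicts pressure drop high, not pressure drop low)
(D) reactor fouling — pressure drop low +; flow instability +; odor noted -; conversion up +; pressure fluctuation -
(E) agitator failure — fails on pressure drop low (predicts pressure drop high, not pressure drop low)
(F) off-spec feedstock — pressure drop low -; flow instability +; odor noted -; conversion up +; pressure fluctuation +
None of the listed candidates fits everything.

none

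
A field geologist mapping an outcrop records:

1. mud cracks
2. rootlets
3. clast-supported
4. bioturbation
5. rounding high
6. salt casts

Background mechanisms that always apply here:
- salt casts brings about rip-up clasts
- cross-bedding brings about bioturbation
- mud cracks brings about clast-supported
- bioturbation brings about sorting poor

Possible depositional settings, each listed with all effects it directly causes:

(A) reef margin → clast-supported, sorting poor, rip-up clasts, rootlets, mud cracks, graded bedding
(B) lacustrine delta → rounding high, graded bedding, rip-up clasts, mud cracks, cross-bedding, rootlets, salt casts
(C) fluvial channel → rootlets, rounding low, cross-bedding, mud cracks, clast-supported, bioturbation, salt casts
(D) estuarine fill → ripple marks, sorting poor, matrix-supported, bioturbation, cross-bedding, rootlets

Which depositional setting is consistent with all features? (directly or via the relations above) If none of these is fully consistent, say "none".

B

Checking each candidate against the observations:
(A) reef margin — does not account for bioturbation, rounding high, salt casts
(B) lacustrine delta — mud cracks +; rootlets +; clast-supported + (through mud cracks → clast-supported); bioturbation + (through cross-bedding → bioturbation); rounding high +; salt casts +
(C) fluvial channel — fails on rounding high (predicts rounding low, not rounding high)
(D) estuarine fill — mud cracks -; rootlets +; clast-supported -; bioturbation +; rounding high -; salt casts -
(B) alone accounts for all the evidence.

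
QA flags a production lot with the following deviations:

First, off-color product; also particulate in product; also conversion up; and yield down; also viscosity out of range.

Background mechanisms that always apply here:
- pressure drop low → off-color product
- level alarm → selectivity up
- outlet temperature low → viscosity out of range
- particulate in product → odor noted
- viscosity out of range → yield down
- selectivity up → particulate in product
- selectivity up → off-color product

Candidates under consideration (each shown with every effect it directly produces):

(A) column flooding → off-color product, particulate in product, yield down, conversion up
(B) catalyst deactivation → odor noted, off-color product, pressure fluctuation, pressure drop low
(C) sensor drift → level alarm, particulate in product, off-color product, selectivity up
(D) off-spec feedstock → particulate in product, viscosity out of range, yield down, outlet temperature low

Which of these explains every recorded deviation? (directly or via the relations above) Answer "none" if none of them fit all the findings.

Per-candidate check:
(A) column flooding — does not account for viscosity out of range
(B) catalyst deactivation — does not account for particulate in product, conversion up, yield down, viscosity out of range
(C) sensor drift — off-color product ✓; particulate in product ✓; conversion up ✗; yield down ✗; viscosity out of range ✗
(D) off-spec feedstock — does not account for off-color product, conversion up
Every candidate fails on at least one observation.

none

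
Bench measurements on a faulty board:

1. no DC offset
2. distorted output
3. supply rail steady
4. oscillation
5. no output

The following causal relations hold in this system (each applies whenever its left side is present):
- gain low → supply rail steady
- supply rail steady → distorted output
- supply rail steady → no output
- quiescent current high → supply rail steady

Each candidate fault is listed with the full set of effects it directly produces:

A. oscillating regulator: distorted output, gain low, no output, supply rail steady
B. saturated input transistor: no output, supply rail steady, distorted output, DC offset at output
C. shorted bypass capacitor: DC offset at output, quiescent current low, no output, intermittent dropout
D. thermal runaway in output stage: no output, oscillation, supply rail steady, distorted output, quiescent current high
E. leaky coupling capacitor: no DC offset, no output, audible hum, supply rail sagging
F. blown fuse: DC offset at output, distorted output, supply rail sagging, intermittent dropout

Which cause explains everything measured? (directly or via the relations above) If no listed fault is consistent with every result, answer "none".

none

Per-candidate check:
(A) oscillating regulator — does not account for no DC offset, oscillation
(B) saturated input transistor — no DC offset miss; distorted output match; supply rail steady match; oscillation miss; no output match
(C) shorted bypass capacitor — no DC offset miss; distorted output miss; supply rail steady miss; oscillation miss; no output match
(D) thermal runaway in output stage — no DC offset miss; distorted output match; supply rail steady match; oscillation match; no output match
(E) leaky coupling capacitor — fails on distorted output, supply rail steady, oscillation (predicts supply rail sagging, not supply rail steady)
(F) blown fuse — fails on no DC offset, supply rail steady, oscillation, no output (predicts DC offset at output, not no DC offset; predicts supply rail sagging, not supply rail steady)
None of the listed candidates fits everything.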